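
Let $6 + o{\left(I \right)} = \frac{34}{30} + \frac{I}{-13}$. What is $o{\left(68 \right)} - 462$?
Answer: $- \frac{92059}{195} \approx -472.1$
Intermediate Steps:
$o{\left(I \right)} = - \frac{73}{15} - \frac{I}{13}$ ($o{\left(I \right)} = -6 + \left(\frac{34}{30} + \frac{I}{-13}\right) = -6 + \left(34 \cdot \frac{1}{30} + I \left(- \frac{1}{13}\right)\right) = -6 - \left(- \frac{17}{15} + \frac{I}{13}\right) = - \frac{73}{15} - \frac{I}{13}$)
$o{\left(68 \right)} - 462 = \left(- \frac{73}{15} - \frac{68}{13}\right) - 462 = - \frac{1969}{195} - 462 = - \frac{92059}{195}$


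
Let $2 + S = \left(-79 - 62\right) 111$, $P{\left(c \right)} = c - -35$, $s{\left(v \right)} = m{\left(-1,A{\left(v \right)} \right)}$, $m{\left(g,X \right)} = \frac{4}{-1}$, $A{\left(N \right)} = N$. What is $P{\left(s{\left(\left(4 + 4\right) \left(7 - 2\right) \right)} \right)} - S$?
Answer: $15684$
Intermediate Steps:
$m{\left(g,X \right)} = -4$ ($m{\left(g,X \right)} = 4 \left(-1\right) = -4$)
$s{\left(v \right)} = -4$
$P{\left(c \right)} = 35 + c$ ($P{\left(c \right)} = c + 35 = 35 + c$)
$S = -15653$ ($S = -2 + \left(-79 - 62\right) 111 = -2 - 15651 = -15653$)
$P{\left(s{\left(\left(4 + 4\right) \left(7 - 2\right) \right)} \right)} - S = \left(35 - 4\right) - -15653 = 31 + 15653 = 15684$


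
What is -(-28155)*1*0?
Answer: 0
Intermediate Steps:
-(-28155)*1*0 = -(-28155)*0 = -1*0 = 0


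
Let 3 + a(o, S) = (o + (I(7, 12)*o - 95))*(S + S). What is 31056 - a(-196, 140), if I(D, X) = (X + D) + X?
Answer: 1813819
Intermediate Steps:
I(D, X) = D + 2*X (I(D, X) = (D + X) + X = D + 2*X)
a(o, S) = -3 + 2*S*(-95 + 32*o) (a(o, S) = -3 + (o + ((7 + 2*12)*o - 95))*(S + S) = -3 + (o + ((7 + 24)*o - 95))*(2*S) = -3 + (o + (31*o - 95))*(2*S) = -3 + (o + (-95 + 31*o))*(2*S) = -3 + (-95 + 32*o)*(2*S) = -3 + 2*S*(-95 + 32*o))
31056 - a(-196, 140) = 31056 - (-3 - 190*140 + 64*140*(-196)) = 31056 - (-3 - 26600 - 1756160) = 31056 - 1*(-1782763) = 31056 + 1782763 = 1813819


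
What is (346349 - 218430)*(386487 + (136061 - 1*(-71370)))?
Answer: 75973396642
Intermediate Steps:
(346349 - 218430)*(386487 + (136061 - 1*(-71370))) = 127919*(386487 + (136061 + 71370)) = 127919*(386487 + 207431) = 127919*593918 = 75973396642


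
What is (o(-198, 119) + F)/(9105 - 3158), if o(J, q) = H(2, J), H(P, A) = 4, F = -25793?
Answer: -25789/5947 ≈ -4.3365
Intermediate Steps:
o(J, q) = 4
(o(-198, 119) + F)/(9105 - 3158) = (4 - 25793)/(9105 - 3158) = -25789/5947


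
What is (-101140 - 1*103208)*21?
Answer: -4291308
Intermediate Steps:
(-101140 - 1*103208)*21 = (-101140 - 103208)*21 = -204348*21 = -4291308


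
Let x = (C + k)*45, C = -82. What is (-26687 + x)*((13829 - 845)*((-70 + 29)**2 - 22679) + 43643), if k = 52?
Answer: 7642728884393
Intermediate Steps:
x = -1350 (x = (-82 + 52)*45 = -30*45 = -1350)
(-26687 + x)*((13829 - 845)*((-70 + 29)**2 - 22679) + 43643) = (-26687 - 1350)*((13829 - 845)*((-70 + 29)**2 - 22679) + 43643) = -28037*(12984*((-41)**2 - 22679) + 43643) = -28037*(12984*(1681 - 22679) + 43643) = -28037*(12984*(-20998) + 43643) = -28037*(-272638032 + 43643) = -28037*(-272594389) = 7642728884393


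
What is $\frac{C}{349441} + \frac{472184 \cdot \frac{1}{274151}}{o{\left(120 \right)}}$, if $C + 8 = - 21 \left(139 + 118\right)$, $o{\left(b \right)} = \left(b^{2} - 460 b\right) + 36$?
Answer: $- \frac{15142132817891}{976293719431881} \approx -0.01551$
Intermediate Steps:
$o{\left(b \right)} = 36 + b^{2} - 460 b$
$C = -5405$ ($C = -8 - 21 \left(139 + 118\right) = -8 - 5397 = -5405$)
$\frac{C}{349441} + \frac{472184 \cdot \frac{1}{274151}}{o{\left(120 \right)}} = - \frac{5405}{349441} + \frac{472184 \cdot \frac{1}{274151}}{36 + 120^{2} - 55200} = \left(-5405\right) \frac{1}{349441} + \frac{472184 \cdot \frac{1}{274151}}{36 + 14400 - 55200} = - \frac{5405}{349441} + \frac{472184}{274151 \left(-40764\right)} = - \frac{5405}{349441} + \frac{472184}{274151} \left(- \frac{1}{40764}\right) = - \frac{5405}{349441} - \frac{118046}{2793872841} = - \frac{15142132817891}{976293719431881}$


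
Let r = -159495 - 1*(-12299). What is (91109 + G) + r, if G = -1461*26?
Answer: -94073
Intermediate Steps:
G = -37986
r = -147196 (r = -159495 + 12299 = -147196)
(91109 + G) + r = (91109 - 37986) - 147196 = 53123 - 147196 = -94073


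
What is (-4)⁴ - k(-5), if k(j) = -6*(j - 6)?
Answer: 190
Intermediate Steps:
k(j) = 36 - 6*j (k(j) = -6*(-6 + j) = 36 - 6*j)
(-4)⁴ - k(-5) = (-4)⁴ - (36 - 6*(-5)) = 256 - (36 + 30) = 256 - 1*66 = 256 - 66 = 190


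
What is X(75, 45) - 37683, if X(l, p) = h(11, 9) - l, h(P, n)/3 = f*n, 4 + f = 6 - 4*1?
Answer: -37812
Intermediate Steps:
f = -2 (f = -4 + (6 - 4*1) = -4 + (6 - 4) = -4 + 2 = -2)
h(P, n) = -6*n (h(P, n) = 3*(-2*n) = -6*n)
X(l, p) = -54 - l (X(l, p) = -6*9 - l = -54 - l)
X(75, 45) - 37683 = (-54 - 1*75) - 37683 = (-54 - 75) - 37683 = -129 - 37683 = -37812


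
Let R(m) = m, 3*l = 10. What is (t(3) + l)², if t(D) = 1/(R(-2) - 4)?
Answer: 361/36 ≈ 10.028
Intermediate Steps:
l = 10/3 (l = (⅓)*10 = 10/3 ≈ 3.3333)
t(D) = -⅙ (t(D) = 1/(-2 - 4) = 1/(-6) = -⅙)
(t(3) + l)² = (-⅙ + 10/3)² = (19/6)² = 361/36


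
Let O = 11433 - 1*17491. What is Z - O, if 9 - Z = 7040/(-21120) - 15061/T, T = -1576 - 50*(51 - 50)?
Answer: 9850423/1626 ≈ 6058.1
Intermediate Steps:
O = -6058 (O = 11433 - 17491 = -6058)
T = -1626 (T = -1576 - 50 = -1626)
Z = 115/1626 (Z = 9 - (7040/(-21120) - 15061/(-1626)) = 9 - (7040*(-1/21120) - 15061*(-1/1626)) = 9 - (-1/3 + 15061/1626) = 9 - 1*14519/1626 = 9 - 14519/1626 = 115/1626 ≈ 0.070726)
Z - O = 115/1626 - 1*(-6058) = 115/1626 + 6058 = 9850423/1626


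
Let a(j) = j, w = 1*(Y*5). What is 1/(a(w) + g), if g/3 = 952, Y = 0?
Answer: 1/2856 ≈ 0.00035014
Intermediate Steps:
w = 0 (w = 1*(0*5) = 1*0 = 0)
g = 2856 (g = 3*952 = 2856)
1/(a(w) + g) = 1/(0 + 2856) = 1/2856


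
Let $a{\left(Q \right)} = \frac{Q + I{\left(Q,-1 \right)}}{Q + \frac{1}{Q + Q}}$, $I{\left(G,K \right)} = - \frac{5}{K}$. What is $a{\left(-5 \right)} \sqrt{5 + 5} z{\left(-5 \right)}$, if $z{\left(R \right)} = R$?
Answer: $0$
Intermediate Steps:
$a{\left(Q \right)} = \frac{5 + Q}{Q + \frac{1}{2 Q}}$ ($a{\left(Q \right)} = \frac{Q - \frac{5}{-1}}{Q + \frac{1}{Q + Q}} = \frac{Q - -5}{Q + \frac{1}{2 Q}} = \frac{Q + 5}{Q + \frac{1}{2 Q}} = \frac{5 + Q}{Q + \frac{1}{2 Q}}$)
$a{\left(-5 \right)} \sqrt{5 + 5} z{\left(-5 \right)} = 2 \left(-5\right) \frac{1}{1 + 2 \left(-5\right)^{2}} \left(5 - 5\right) \sqrt{5 + 5} \left(-5\right) = 2 \left(-5\right) \frac{1}{1 + 2 \cdot 25} \cdot 0 \sqrt{10} \left(-5\right) = 2 \left(-5\right) \frac{1}{1 + 50} \cdot 0 \sqrt{10} \left(-5\right) = 2 \left(-5\right) \frac{1}{51} \cdot 0 \sqrt{10} \left(-5\right) = 0 \sqrt{10} \left(-5\right) = 0 \left(-5\right) = 0$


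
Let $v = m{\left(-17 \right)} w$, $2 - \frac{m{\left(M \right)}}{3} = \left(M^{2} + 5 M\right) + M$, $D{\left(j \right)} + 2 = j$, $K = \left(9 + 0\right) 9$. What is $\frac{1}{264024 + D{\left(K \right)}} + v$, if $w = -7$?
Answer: $\frac{1026040156}{264103} \approx 3885.0$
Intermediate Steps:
$K = 81$ ($K = 9 \cdot 9 = 81$)
$D{\left(j \right)} = -2 + j$
$m{\left(M \right)} = 6 - 18 M - 3 M^{2}$ ($m{\left(M \right)} = 6 - 3 \left(\left(M^{2} + 5 M\right) + M\right) = 6 - 3 \left(M^{2} + 6 M\right) = 6 - \left(3 M^{2} + 18 M\right) = 6 - 18 M - 3 M^{2}$)
$v = 3885$ ($v = \left(6 - -306 - 3 \left(-17\right)^{2}\right) \left(-7\right) = \left(6 + 306 - 867\right) \left(-7\right) = \left(-555\right) \left(-7\right) = 3885$)
$\frac{1}{264024 + D{\left(K \right)}} + v = \frac{1}{264024 + \left(-2 + 81\right)} + 3885 = \frac{1}{264024 + 79} + 3885 = \frac{1}{264103} + 3885 = \frac{1026040156}{264103}$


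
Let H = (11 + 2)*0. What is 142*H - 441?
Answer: -441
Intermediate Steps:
H = 0 (H = 13*0 = 0)
142*H - 441 = 142*0 - 441 = 0 - 441 = -441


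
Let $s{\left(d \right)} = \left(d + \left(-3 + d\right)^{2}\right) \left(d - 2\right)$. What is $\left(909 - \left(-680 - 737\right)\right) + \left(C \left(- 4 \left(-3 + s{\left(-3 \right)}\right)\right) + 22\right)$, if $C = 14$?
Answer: $11756$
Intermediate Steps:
$s{\left(d \right)} = \left(-2 + d\right) \left(d + \left(-3 + d\right)^{2}\right)$ ($s{\left(d \right)} = \left(d + \left(-3 + d\right)^{2}\right) \left(-2 + d\right) = \left(-2 + d\right) \left(d + \left(-3 + d\right)^{2}\right)$)
$\left(909 - \left(-680 - 737\right)\right) + \left(C \left(- 4 \left(-3 + s{\left(-3 \right)}\right)\right) + 22\right) = \left(909 - \left(-680 - 737\right)\right) + \left(14 \left(- 4 \left(-3 + \left(-18 + \left(-3\right)^{3} - 7 \left(-3\right)^{2} + 19 \left(-3\right)\right)\right)\right) + 22\right) = \left(909 - \left(-680 - 737\right)\right) + \left(14 \left(- 4 \left(-3 - 165\right)\right) + 22\right) = \left(909 - -1417\right) + \left(14 \left(- 4 \left(-3 - 165\right)\right) + 22\right) = \left(909 + 1417\right) + \left(14 \left(- 4 \left(-3 - 165\right)\right) + 22\right) = 2326 + \left(14 \left(\left(-4\right) \left(-168\right)\right) + 22\right) = 2326 + \left(14 \cdot 672 + 22\right) = 2326 + \left(9408 + 22\right) = 2326 + 9430 = 11756$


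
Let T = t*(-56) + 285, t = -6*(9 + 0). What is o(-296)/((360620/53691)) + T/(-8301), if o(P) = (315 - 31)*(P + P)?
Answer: -6244499330869/249458885 ≈ -25032.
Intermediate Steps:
t = -54 (t = -6*9 = -54)
T = 3309 (T = -54*(-56) + 285 = 3024 + 285 = 3309)
o(P) = 568*P (o(P) = 284*(2*P) = 568*P)
o(-296)/((360620/53691)) + T/(-8301) = (568*(-296))/((360620/53691)) + 3309/(-8301) = -168128/(360620*(1/53691)) + 3309*(-1/8301) = -168128/360620/53691 - 1103/2767 = -168128*53691/360620 - 1103/2767 = -2256740112/90155 - 1103/2767 = -6244499330869/249458885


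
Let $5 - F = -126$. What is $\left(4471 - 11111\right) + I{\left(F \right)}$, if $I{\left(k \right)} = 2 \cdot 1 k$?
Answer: $-6378$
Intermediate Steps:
$F = 131$ ($F = 5 - -126 = 5 + 126 = 131$)
$I{\left(k \right)} = 2 k$
$\left(4471 - 11111\right) + I{\left(F \right)} = \left(4471 - 11111\right) + 2 \cdot 131 = -6640 + 262 = -6378$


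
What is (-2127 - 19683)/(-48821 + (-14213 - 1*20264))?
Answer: 3635/13883 ≈ 0.26183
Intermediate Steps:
(-2127 - 19683)/(-48821 + (-14213 - 1*20264)) = -21810/(-48821 + (-14213 - 20264)) = -21810/(-48821 - 34477) = -21810/(-83298) = -21810*(-1/83298) = 3635/13883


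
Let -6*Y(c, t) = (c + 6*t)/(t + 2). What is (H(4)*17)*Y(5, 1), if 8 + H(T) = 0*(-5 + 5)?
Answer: 748/9 ≈ 83.111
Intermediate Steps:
H(T) = -8 (H(T) = -8 + 0*(-5 + 5) = -8 + 0*0 = -8 + 0 = -8)
Y(c, t) = -(c + 6*t)/(6*(2 + t)) (Y(c, t) = -(c + 6*t)/(6*(t + 2)) = -(c + 6*t)/(6*(2 + t)))
(H(4)*17)*Y(5, 1) = (-8*17)*((-1*1 - 1/6*5)/(2 + 1)) = -136*(-1 - 5/6)/3 = -136*(-11)/(3*6) = -136*(-11/18) = 748/9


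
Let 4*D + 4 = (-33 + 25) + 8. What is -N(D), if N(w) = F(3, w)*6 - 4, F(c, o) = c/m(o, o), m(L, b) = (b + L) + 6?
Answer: -½ ≈ -0.50000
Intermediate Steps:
D = -1 (D = -1 + ((-33 + 25) + 8)/4 = -1 + (-8 + 8)/4 = -1 + (¼)*0 = -1 + 0 = -1)
m(L, b) = 6 + L + b (m(L, b) = (L + b) + 6 = 6 + L + b)
F(c, o) = c/(6 + 2*o) (F(c, o) = c/(6 + o + o) = c/(6 + 2*o))
N(w) = -4 + 9/(3 + w) (N(w) = ((½)*3/(3 + w))*6 - 4 = (3/(2*(3 + w)))*6 - 4 = 9/(3 + w) - 4 = -4 + 9/(3 + w))
-N(D) = -(-3 - 4*(-1))/(3 - 1) = -(-3 + 4)/2 = -1/2 = -1*½ = -½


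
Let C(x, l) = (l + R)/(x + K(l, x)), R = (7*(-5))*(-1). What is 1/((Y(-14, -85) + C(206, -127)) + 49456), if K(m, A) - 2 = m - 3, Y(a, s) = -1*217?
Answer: 39/1920275 ≈ 2.0310e-5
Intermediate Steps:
Y(a, s) = -217
R = 35 (R = -35*(-1) = 35)
K(m, A) = -1 + m (K(m, A) = 2 + (m - 3) = 2 + (-3 + m) = -1 + m)
C(x, l) = (35 + l)/(-1 + l + x) (C(x, l) = (l + 35)/(x + (-1 + l)) = (35 + l)/(-1 + l + x))
1/((Y(-14, -85) + C(206, -127)) + 49456) = 1/((-217 + (35 - 127)/(-1 - 127 + 206)) + 49456) = 1/((-217 - 92/78) + 49456) = 1/((-217 + (1/78)*(-92)) + 49456) = 1/((-217 - 46/39) + 49456) = 1/(-8509/39 + 49456) = 1/(1920275/39) = 39/1920275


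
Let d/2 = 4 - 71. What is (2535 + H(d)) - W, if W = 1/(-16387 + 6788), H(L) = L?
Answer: 23047200/9599 ≈ 2401.0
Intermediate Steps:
d = -134 (d = 2*(4 - 71) = 2*(-67) = -134)
W = -1/9599 (W = 1/(-9599) = -1/9599 ≈ -0.00010418)
(2535 + H(d)) - W = (2535 - 134) - 1*(-1/9599) = 2401 + 1/9599 = 23047200/9599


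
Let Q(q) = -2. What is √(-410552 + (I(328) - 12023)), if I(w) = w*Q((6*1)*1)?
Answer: I*√423231 ≈ 650.56*I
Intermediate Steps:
I(w) = -2*w (I(w) = w*(-2) = -2*w)
√(-410552 + (I(328) - 12023)) = √(-410552 + (-2*328 - 12023)) = √(-410552 + (-656 - 12023)) = √(-410552 - 12679) = √(-423231) = I*√423231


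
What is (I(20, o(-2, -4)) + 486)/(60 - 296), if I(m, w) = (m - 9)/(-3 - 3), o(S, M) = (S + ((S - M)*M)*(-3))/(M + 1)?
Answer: -2905/1416 ≈ -2.0516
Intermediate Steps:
o(S, M) = (S - 3*M*(S - M))/(1 + M) (o(S, M) = (S + (M*(S - M))*(-3))/(1 + M) = (S - 3*M*(S - M))/(1 + M))
I(m, w) = 3/2 - m/6 (I(m, w) = (-9 + m)/(-6) = (-9 + m)*(-⅙) = 3/2 - m/6)
(I(20, o(-2, -4)) + 486)/(60 - 296) = ((3/2 - ⅙*20) + 486)/(60 - 296) = ((3/2 - 10/3) + 486)/(-236) = (-11/6 + 486)*(-1/236) = (2905/6)*(-1/236) = -2905/1416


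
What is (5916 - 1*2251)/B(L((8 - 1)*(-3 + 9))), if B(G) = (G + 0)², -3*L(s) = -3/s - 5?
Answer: 6465060/5041 ≈ 1282.5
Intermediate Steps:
L(s) = 5/3 + 1/s (L(s) = -(-3/s - 5)/3 = -(-5 - 3/s)/3 = 5/3 + 1/s)
B(G) = G²
(5916 - 1*2251)/B(L((8 - 1)*(-3 + 9))) = (5916 - 1*2251)/((5/3 + 1/((8 - 1)*(-3 + 9)))²) = (5916 - 2251)/((5/3 + 1/(7*6))²) = 3665/((5/3 + 1/42)²) = 3665/((71/42)²) = 3665/(5041/1764) = 3665*(1764/5041) = 6465060/5041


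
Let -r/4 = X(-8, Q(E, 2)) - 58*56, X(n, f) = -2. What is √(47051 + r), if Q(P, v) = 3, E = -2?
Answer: √60051 ≈ 245.05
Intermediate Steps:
r = 13000 (r = -4*(-2 - 58*56) = -4*(-2 - 3248) = -4*(-3250) = 13000)
√(47051 + r) = √(47051 + 13000) = √60051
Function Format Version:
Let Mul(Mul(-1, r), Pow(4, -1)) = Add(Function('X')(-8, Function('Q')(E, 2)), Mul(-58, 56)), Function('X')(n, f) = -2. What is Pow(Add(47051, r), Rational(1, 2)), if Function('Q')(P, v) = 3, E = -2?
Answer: Pow(60051, Rational(1, 2)) ≈ 245.05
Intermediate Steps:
r = 13000 (r = Mul(-4, Add(-2, Mul(-58, 56))) = Mul(-4, Add(-2, -3248)) = Mul(-4, -3250) = 13000)
Pow(Add(47051, r), Rational(1, 2)) = Pow(Add(47051, 13000), Rational(1, 2)) = Pow(60051, Rational(1, 2))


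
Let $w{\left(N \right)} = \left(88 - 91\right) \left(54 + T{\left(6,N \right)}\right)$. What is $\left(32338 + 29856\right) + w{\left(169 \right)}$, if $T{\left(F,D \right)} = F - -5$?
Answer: $61999$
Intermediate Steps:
$T{\left(F,D \right)} = 5 + F$ ($T{\left(F,D \right)} = F + 5 = 5 + F$)
$w{\left(N \right)} = -195$ ($w{\left(N \right)} = \left(88 - 91\right) \left(54 + \left(5 + 6\right)\right) = - 3 \left(54 + 11\right) = \left(-3\right) 65 = -195$)
$\left(32338 + 29856\right) + w{\left(169 \right)} = \left(32338 + 29856\right) - 195 = 62194 - 195 = 61999$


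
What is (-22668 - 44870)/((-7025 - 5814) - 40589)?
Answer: 33769/26714 ≈ 1.2641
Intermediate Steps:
(-22668 - 44870)/((-7025 - 5814) - 40589) = -67538/(-12839 - 40589) = -67538/(-53428) = -67538*(-1/53428) = 33769/26714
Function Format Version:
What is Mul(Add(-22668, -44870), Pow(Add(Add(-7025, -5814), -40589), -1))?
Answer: Rational(33769, 26714) ≈ 1.2641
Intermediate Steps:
Mul(Add(-22668, -44870), Pow(Add(Add(-7025, -5814), -40589), -1)) = Mul(-67538, Pow(Add(-12839, -40589), -1)) = Mul(-67538, Pow(-53428, -1)) = Mul(-67538, Rational(-1, 53428)) = Rational(33769, 26714)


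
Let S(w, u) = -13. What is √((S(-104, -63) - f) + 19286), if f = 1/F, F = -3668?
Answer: √64825815705/1834 ≈ 138.83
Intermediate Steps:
f = -1/3668 (f = 1/(-3668) = -1/3668 ≈ -0.00027263)
√((S(-104, -63) - f) + 19286) = √((-13 - 1*(-1/3668)) + 19286) = √((-13 + 1/3668) + 19286) = √(-47683/3668 + 19286) = √(70693365/3668) = √64825815705/1834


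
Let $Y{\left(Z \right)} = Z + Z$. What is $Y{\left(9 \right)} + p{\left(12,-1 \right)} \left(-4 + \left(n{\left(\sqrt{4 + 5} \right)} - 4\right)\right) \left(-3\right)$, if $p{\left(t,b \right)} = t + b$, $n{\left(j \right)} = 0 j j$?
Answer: $282$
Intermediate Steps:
$n{\left(j \right)} = 0$ ($n{\left(j \right)} = 0 j = 0$)
$Y{\left(Z \right)} = 2 Z$
$p{\left(t,b \right)} = b + t$
$Y{\left(9 \right)} + p{\left(12,-1 \right)} \left(-4 + \left(n{\left(\sqrt{4 + 5} \right)} - 4\right)\right) \left(-3\right) = 2 \cdot 9 + \left(-1 + 12\right) \left(-4 + \left(0 - 4\right)\right) \left(-3\right) = 18 + 11 \left(-4 - 4\right) \left(-3\right) = 18 + 11 \left(\left(-8\right) \left(-3\right)\right) = 18 + 11 \cdot 24 = 18 + 264 = 282$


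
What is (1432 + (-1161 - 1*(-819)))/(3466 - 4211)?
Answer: -218/149 ≈ -1.4631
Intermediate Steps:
(1432 + (-1161 - 1*(-819)))/(3466 - 4211) = (1432 + (-1161 + 819))/(-745) = (1432 - 342)*(-1/745) = 1090*(-1/745) = -218/149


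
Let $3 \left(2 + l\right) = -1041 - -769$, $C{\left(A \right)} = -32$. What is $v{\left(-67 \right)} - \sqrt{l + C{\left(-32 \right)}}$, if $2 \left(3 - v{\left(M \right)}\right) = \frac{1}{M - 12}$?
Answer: $\frac{475}{158} - \frac{i \sqrt{1122}}{3} \approx 3.0063 - 11.165 i$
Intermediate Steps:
$v{\left(M \right)} = 3 - \frac{1}{2 \left(-12 + M\right)}$ ($v{\left(M \right)} = 3 - \frac{1}{2 \left(M - 12\right)} = 3 - \frac{1}{2 \left(-12 + M\right)}$)
$l = - \frac{278}{3}$ ($l = -2 + \frac{-1041 - -769}{3} = -2 + \frac{-1041 + 769}{3} = -2 + \frac{1}{3} \left(-272\right) = -2 - \frac{272}{3} = - \frac{278}{3} \approx -92.667$)
$v{\left(-67 \right)} - \sqrt{l + C{\left(-32 \right)}} = \frac{-73 + 6 \left(-67\right)}{2 \left(-12 - 67\right)} - \sqrt{- \frac{278}{3} - 32} = \frac{-73 - 402}{2 \left(-79\right)} - \sqrt{- \frac{374}{3}} = \frac{1}{2} \left(- \frac{1}{79}\right) \left(-475\right) - \frac{i \sqrt{1122}}{3} = \frac{475}{158} - \frac{i \sqrt{1122}}{3}$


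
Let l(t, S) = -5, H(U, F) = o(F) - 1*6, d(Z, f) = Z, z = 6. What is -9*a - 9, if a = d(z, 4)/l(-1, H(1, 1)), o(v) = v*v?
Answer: 9/5 ≈ 1.8000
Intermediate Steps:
o(v) = v**2
H(U, F) = -6 + F**2 (H(U, F) = F**2 - 1*6 = F**2 - 6 = -6 + F**2)
a = -6/5 (a = 6/(-5) = 6*(-1/5) = -6/5 ≈ -1.2000)
-9*a - 9 = -9*(-6/5) - 9 = 54/5 - 9 = 9/5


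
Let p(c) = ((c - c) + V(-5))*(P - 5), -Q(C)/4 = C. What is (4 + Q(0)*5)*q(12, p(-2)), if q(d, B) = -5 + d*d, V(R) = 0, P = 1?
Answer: 556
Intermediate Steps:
Q(C) = -4*C
p(c) = 0 (p(c) = ((c - c) + 0)*(1 - 5) = (0 + 0)*(-4) = 0*(-4) = 0)
q(d, B) = -5 + d²
(4 + Q(0)*5)*q(12, p(-2)) = (4 - 4*0*5)*(-5 + 12²) = (4 + 0*5)*(-5 + 144) = (4 + 0)*139 = 4*139 = 556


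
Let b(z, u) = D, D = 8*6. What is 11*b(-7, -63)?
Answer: 528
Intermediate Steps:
D = 48
b(z, u) = 48
11*b(-7, -63) = 11*48 = 528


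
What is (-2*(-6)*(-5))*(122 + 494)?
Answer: -36960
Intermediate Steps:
(-2*(-6)*(-5))*(122 + 494) = (12*(-5))*616 = -60*616 = -36960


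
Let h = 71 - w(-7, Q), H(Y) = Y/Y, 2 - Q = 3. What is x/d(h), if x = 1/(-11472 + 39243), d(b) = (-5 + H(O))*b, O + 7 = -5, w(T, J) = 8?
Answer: -1/6998292 ≈ -1.4289e-7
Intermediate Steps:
Q = -1 (Q = 2 - 1*3 = 2 - 3 = -1)
O = -12 (O = -7 - 5 = -12)
H(Y) = 1
h = 63 (h = 71 - 1*8 = 71 - 8 = 63)
d(b) = -4*b (d(b) = (-5 + 1)*b = -4*b)
x = 1/27771 ≈ 3.6009e-5
x/d(h) = 1/(27771*((-4*63))) = (1/27771)/(-252) = (1/27771)*(-1/252) = -1/6998292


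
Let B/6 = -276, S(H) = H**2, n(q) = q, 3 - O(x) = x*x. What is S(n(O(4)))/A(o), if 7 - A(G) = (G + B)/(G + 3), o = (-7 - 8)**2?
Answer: 12844/1009 ≈ 12.729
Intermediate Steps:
O(x) = 3 - x**2 (O(x) = 3 - x*x = 3 - x**2)
o = 225 (o = (-15)**2 = 225)
B = -1656 (B = 6*(-276) = -1656)
A(G) = 7 - (-1656 + G)/(3 + G) (A(G) = 7 - (G - 1656)/(G + 3) = 7 - (-1656 + G)/(3 + G))
S(n(O(4)))/A(o) = (3 - 1*4**2)**2/((3*(559 + 2*225)/(3 + 225))) = (3 - 1*16)**2/((3*(559 + 450)/228)) = (3 - 16)**2/((3*(1/228)*1009)) = (-13)**2/(1009/76) = 169*(76/1009) = 12844/1009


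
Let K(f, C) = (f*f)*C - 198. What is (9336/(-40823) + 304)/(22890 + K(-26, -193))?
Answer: -1550107/549967456 ≈ -0.0028185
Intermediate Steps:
K(f, C) = -198 + C*f**2 (K(f, C) = f**2*C - 198 = C*f**2 - 198 = -198 + C*f**2)
(9336/(-40823) + 304)/(22890 + K(-26, -193)) = (9336/(-40823) + 304)/(22890 + (-198 - 193*(-26)**2)) = (9336*(-1/40823) + 304)/(22890 + (-198 - 193*676)) = (-9336/40823 + 304)/(22890 + (-198 - 130468)) = 12400856/(40823*(22890 - 130666)) = (12400856/40823)/(-107776) = (12400856/40823)*(-1/107776) = -1550107/549967456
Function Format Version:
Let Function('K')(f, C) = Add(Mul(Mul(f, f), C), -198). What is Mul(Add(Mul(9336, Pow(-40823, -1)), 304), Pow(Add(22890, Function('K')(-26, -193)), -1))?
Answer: Rational(-1550107, 549967456) ≈ -0.0028185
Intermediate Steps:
Function('K')(f, C) = Add(-198, Mul(C, Pow(f, 2))) (Function('K')(f, C) = Add(Mul(Pow(f, 2), C), -198) = Add(Mul(C, Pow(f, 2)), -198) = Add(-198, Mul(C, Pow(f, 2))))
Mul(Add(Mul(9336, Pow(-40823, -1)), 304), Pow(Add(22890, Function('K')(-26, -193)), -1)) = Mul(Add(Mul(9336, Pow(-40823, -1)), 304), Pow(Add(22890, Add(-198, Mul(-193, Pow(-26, 2)))), -1)) = Mul(Add(Mul(9336, Rational(-1, 40823)), 304), Pow(Add(22890, Add(-198, Mul(-193, 676))), -1)) = Mul(Add(Rational(-9336, 40823), 304), Pow(Add(22890, Add(-198, -130468)), -1)) = Mul(Rational(12400856, 40823), Pow(Add(22890, -130666), -1)) = Mul(Rational(12400856, 40823), Pow(-107776, -1)) = Mul(Rational(12400856, 40823), Rational(-1, 107776)) = Rational(-1550107, 549967456)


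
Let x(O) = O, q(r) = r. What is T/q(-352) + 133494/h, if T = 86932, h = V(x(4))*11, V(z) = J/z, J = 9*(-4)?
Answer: -421183/264 ≈ -1595.4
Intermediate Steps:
J = -36
V(z) = -36/z
h = -99 (h = -36/4*11 = -36*¼*11 = -9*11 = -99)
T/q(-352) + 133494/h = 86932/(-352) + 133494/(-99) = 86932*(-1/352) + 133494*(-1/99) = -21733/88 - 44498/33 = -421183/264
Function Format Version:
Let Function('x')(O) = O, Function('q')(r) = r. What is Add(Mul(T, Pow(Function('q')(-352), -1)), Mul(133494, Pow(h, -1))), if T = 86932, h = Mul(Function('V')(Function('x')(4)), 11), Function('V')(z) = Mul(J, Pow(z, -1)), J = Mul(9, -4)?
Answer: Rational(-421183, 264) ≈ -1595.4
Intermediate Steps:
J = -36
Function('V')(z) = Mul(-36, Pow(z, -1))
h = -99 (h = Mul(Mul(-36, Pow(4, -1)), 11) = Mul(Mul(-36, Rational(1, 4)), 11) = Mul(-9, 11) = -99)
Add(Mul(T, Pow(Function('q')(-352), -1)), Mul(133494, Pow(h, -1))) = Add(Mul(86932, Pow(-352, -1)), Mul(133494, Pow(-99, -1))) = Add(Mul(86932, Rational(-1, 352)), Mul(133494, Rational(-1, 99))) = Add(Rational(-21733, 88), Rational(-44498, 33)) = Rational(-421183, 264)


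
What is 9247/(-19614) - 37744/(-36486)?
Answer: 9593447/17038962 ≈ 0.56303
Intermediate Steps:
9247/(-19614) - 37744/(-36486) = 9247*(-1/19614) - 37744*(-1/36486) = -1321/2802 + 18872/18243 = 9593447/17038962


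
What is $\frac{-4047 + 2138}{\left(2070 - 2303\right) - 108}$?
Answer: $\frac{1909}{341} \approx 5.5982$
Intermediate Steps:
$\frac{-4047 + 2138}{\left(2070 - 2303\right) - 108} = - \frac{1909}{\left(2070 - 2303\right) - 108} = - \frac{1909}{-233 - 108} = - \frac{1909}{-341} = \left(-1909\right) \left(- \frac{1}{341}\right) = \frac{1909}{341}$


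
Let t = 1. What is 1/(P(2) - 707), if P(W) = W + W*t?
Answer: -1/703 ≈ -0.0014225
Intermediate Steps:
P(W) = 2*W (P(W) = W + W*1 = W + W = 2*W)
1/(P(2) - 707) = 1/(2*2 - 707) = 1/(4 - 707) = 1/(-703) = -1/703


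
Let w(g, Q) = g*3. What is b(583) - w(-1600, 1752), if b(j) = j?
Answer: 5383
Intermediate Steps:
w(g, Q) = 3*g
b(583) - w(-1600, 1752) = 583 - 3*(-1600) = 583 - 1*(-4800) = 583 + 4800 = 5383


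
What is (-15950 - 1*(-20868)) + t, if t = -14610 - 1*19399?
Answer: -29091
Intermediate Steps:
t = -34009 (t = -14610 - 19399 = -34009)
(-15950 - 1*(-20868)) + t = (-15950 - 1*(-20868)) - 34009 = (-15950 + 20868) - 34009 = 4918 - 34009 = -29091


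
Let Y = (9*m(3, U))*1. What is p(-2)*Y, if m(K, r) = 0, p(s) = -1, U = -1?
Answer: 0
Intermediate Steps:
Y = 0 (Y = (9*0)*1 = 0*1 = 0)
p(-2)*Y = -1*0 = 0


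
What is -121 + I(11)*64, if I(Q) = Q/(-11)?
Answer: -185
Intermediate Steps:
I(Q) = -Q/11 (I(Q) = Q*(-1/11) = -Q/11)
-121 + I(11)*64 = -121 - 1/11*11*64 = -121 - 1*64 = -121 - 64 = -185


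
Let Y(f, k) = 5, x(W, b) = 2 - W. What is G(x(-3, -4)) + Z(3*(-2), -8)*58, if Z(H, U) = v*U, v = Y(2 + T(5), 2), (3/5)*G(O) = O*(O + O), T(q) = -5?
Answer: -6710/3 ≈ -2236.7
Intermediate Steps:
G(O) = 10*O²/3 (G(O) = 5*(O*(O + O))/3 = 5*(O*(2*O))/3 = 5*(2*O²)/3 = 10*O²/3)
v = 5
Z(H, U) = 5*U
G(x(-3, -4)) + Z(3*(-2), -8)*58 = 10*(2 - 1*(-3))²/3 + (5*(-8))*58 = 10*(2 + 3)²/3 - 40*58 = (10/3)*5² - 2320 = (10/3)*25 - 2320 = 250/3 - 2320 = -6710/3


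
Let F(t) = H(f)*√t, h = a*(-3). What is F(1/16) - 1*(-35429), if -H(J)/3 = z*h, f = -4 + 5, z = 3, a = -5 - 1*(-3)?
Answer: 70831/2 ≈ 35416.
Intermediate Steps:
a = -2 (a = -5 + 3 = -2)
h = 6 (h = -2*(-3) = 6)
f = 1
H(J) = -54 (H(J) = -9*6 = -3*18 = -54)
F(t) = -54*√t
F(1/16) - 1*(-35429) = -54*√(1/16) - 1*(-35429) = -54*√(1/16) + 35429 = -54*¼ + 35429 = -27/2 + 35429 = 70831/2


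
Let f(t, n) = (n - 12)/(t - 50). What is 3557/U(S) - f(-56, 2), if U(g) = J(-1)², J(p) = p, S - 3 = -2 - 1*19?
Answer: 188516/53 ≈ 3556.9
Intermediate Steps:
S = -18 (S = 3 + (-2 - 1*19) = 3 + (-2 - 19) = 3 - 21 = -18)
U(g) = 1 (U(g) = (-1)² = 1)
f(t, n) = (-12 + n)/(-50 + t)
3557/U(S) - f(-56, 2) = 3557/1 - (-12 + 2)/(-50 - 56) = 3557*1 - (-10)/(-106) = 3557 - (-1)*(-10)/106 = 3557 - 1*5/53 = 3557 - 5/53 = 188516/53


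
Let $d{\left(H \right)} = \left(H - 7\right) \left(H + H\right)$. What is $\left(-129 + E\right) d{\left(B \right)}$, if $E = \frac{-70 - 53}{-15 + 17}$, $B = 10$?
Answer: $-11430$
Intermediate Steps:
$E = - \frac{123}{2} \approx -61.5$
$d{\left(H \right)} = 2 H \left(-7 + H\right)$ ($d{\left(H \right)} = \left(-7 + H\right) 2 H = 2 H \left(-7 + H\right)$)
$\left(-129 + E\right) d{\left(B \right)} = \left(-129 - \frac{123}{2}\right) 2 \cdot 10 \left(-7 + 10\right) = - \frac{381 \cdot 2 \cdot 10 \cdot 3}{2} = \left(- \frac{381}{2}\right) 60 = -11430$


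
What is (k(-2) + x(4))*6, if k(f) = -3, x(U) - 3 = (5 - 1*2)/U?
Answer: 9/2 ≈ 4.5000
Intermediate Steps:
x(U) = 3 + 3/U (x(U) = 3 + (5 - 1*2)/U = 3 + (5 - 2)/U = 3 + 3/U)
(k(-2) + x(4))*6 = (-3 + (3 + 3/4))*6 = (-3 + (3 + 3*(¼)))*6 = (-3 + (3 + ¾))*6 = (-3 + 15/4)*6 = (¾)*6 = 9/2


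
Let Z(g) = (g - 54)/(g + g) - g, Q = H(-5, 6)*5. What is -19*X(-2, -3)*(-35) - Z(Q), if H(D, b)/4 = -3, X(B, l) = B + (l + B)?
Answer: -94319/20 ≈ -4716.0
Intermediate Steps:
X(B, l) = l + 2*B (X(B, l) = B + (B + l) = l + 2*B)
H(D, b) = -12 (H(D, b) = 4*(-3) = -12)
Q = -60 (Q = -12*5 = -60)
Z(g) = -g + (-54 + g)/(2*g) (Z(g) = (-54 + g)/((2*g)) - g = (-54 + g)*(1/(2*g)) - g = (-54 + g)/(2*g) - g = -g + (-54 + g)/(2*g))
-19*X(-2, -3)*(-35) - Z(Q) = -19*(-3 + 2*(-2))*(-35) - (1/2 - 1*(-60) - 27/(-60)) = -19*(-3 - 4)*(-35) - (1/2 + 60 - 27*(-1/60)) = -19*(-7)*(-35) - (1/2 + 60 + 9/20) = 133*(-35) - 1*1219/20 = -4655 - 1219/20 = -94319/20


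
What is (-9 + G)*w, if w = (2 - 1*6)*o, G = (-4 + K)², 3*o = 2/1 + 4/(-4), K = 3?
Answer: 32/3 ≈ 10.667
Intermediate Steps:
o = ⅓ (o = (2/1 + 4/(-4))/3 = (2*1 + 4*(-¼))/3 = (2 - 1)/3 = (⅓)*1 = ⅓ ≈ 0.33333)
G = 1 (G = (-4 + 3)² = (-1)² = 1)
w = -4/3 (w = (2 - 1*6)*(⅓) = (2 - 6)*(⅓) = -4*⅓ = -4/3 ≈ -1.3333)
(-9 + G)*w = (-9 + 1)*(-4/3) = -8*(-4/3) = 32/3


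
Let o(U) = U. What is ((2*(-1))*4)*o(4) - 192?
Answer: -224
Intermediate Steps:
((2*(-1))*4)*o(4) - 192 = ((2*(-1))*4)*4 - 192 = -2*4*4 - 192 = -8*4 - 192 = -32 - 192 = -224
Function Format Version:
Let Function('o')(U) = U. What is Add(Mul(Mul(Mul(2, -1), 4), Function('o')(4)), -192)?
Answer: -224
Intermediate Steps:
Add(Mul(Mul(Mul(2, -1), 4), Function('o')(4)), -192) = Add(Mul(Mul(Mul(2, -1), 4), 4), -192) = Add(Mul(Mul(-2, 4), 4), -192) = Add(Mul(-8, 4), -192) = Add(-32, -192) = -224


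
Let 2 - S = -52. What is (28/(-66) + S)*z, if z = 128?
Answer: 226304/33 ≈ 6857.7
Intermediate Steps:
S = 54 (S = 2 - 1*(-52) = 2 + 52 = 54)
(28/(-66) + S)*z = (28/(-66) + 54)*128 = (28*(-1/66) + 54)*128 = (-14/33 + 54)*128 = (1768/33)*128 = 226304/33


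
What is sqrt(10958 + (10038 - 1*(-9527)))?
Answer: sqrt(30523) ≈ 174.71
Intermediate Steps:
sqrt(10958 + (10038 - 1*(-9527))) = sqrt(10958 + (10038 + 9527)) = sqrt(10958 + 19565) = sqrt(30523)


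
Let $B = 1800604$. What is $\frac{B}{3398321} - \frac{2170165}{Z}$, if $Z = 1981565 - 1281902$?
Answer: $- \frac{6115101296513}{2377679465823} \approx -2.5719$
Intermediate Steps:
$Z = 699663$
$\frac{B}{3398321} - \frac{2170165}{Z} = \frac{1800604}{3398321} - \frac{2170165}{699663} = - \frac{6115101296513}{2377679465823}$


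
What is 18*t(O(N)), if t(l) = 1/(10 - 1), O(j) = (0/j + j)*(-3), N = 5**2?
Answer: 2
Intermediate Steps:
N = 25
O(j) = -3*j (O(j) = (0 + j)*(-3) = j*(-3) = -3*j)
t(l) = 1/9
18*t(O(N)) = 18*(1/9) = 2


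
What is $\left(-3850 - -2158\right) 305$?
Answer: $-516060$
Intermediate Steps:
$\left(-3850 - -2158\right) 305 = \left(-3850 + 2158\right) 305 = \left(-1692\right) 305 = -516060$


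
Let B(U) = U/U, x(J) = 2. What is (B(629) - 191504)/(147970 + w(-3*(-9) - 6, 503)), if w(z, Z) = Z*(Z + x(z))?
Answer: -191503/401985 ≈ -0.47639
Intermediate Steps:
B(U) = 1
w(z, Z) = Z*(2 + Z) (w(z, Z) = Z*(Z + 2) = Z*(2 + Z))
(B(629) - 191504)/(147970 + w(-3*(-9) - 6, 503)) = (1 - 191504)/(147970 + 503*(2 + 503)) = -191503/(147970 + 503*505) = -191503/(147970 + 254015) = -191503/401985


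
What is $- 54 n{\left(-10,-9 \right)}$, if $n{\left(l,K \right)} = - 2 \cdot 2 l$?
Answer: $-2160$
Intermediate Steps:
$n{\left(l,K \right)} = - 4 l$
$- 54 n{\left(-10,-9 \right)} = - 54 \left(\left(-4\right) \left(-10\right)\right) = \left(-54\right) 40 = -2160$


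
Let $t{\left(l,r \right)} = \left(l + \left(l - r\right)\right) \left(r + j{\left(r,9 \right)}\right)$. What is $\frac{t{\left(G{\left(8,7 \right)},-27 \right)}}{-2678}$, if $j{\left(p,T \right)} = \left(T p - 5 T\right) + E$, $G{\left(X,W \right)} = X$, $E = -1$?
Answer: $\frac{6794}{1339} \approx 5.0739$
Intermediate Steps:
$j{\left(p,T \right)} = -1 - 5 T + T p$ ($j{\left(p,T \right)} = \left(T p - 5 T\right) - 1 = \left(- 5 T + T p\right) - 1 = -1 - 5 T + T p$)
$t{\left(l,r \right)} = \left(-46 + 10 r\right) \left(- r + 2 l\right)$ ($t{\left(l,r \right)} = \left(l + \left(l - r\right)\right) \left(r - \left(46 - 9 r\right)\right) = \left(- r + 2 l\right) \left(r - \left(46 - 9 r\right)\right) = \left(- r + 2 l\right) \left(r + \left(-46 + 9 r\right)\right) = \left(- r + 2 l\right) \left(-46 + 10 r\right) = \left(-46 + 10 r\right) \left(- r + 2 l\right)$)
$\frac{t{\left(G{\left(8,7 \right)},-27 \right)}}{-2678} = \frac{\left(-92\right) 8 - 10 \left(-27\right)^{2} + 46 \left(-27\right) + 20 \cdot 8 \left(-27\right)}{-2678} = \left(-736 - 7290 - 1242 - 4320\right) \left(- \frac{1}{2678}\right) = \left(-13588\right) \left(- \frac{1}{2678}\right) = \frac{6794}{1339}$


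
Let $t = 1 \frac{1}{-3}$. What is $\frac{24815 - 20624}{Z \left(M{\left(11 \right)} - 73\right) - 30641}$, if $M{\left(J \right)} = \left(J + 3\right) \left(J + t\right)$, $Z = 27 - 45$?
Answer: $- \frac{4191}{32015} \approx -0.13091$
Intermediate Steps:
$t = - \frac{1}{3}$ ($t = 1 \left(- \frac{1}{3}\right) = - \frac{1}{3} \approx -0.33333$)
$Z = -18$
$M{\left(J \right)} = \left(3 + J\right) \left(- \frac{1}{3} + J\right)$ ($M{\left(J \right)} = \left(J + 3\right) \left(J - \frac{1}{3}\right) = \left(3 + J\right) \left(- \frac{1}{3} + J\right)$)
$\frac{24815 - 20624}{Z \left(M{\left(11 \right)} - 73\right) - 30641} = \frac{24815 - 20624}{- 18 \left(\left(-1 + 11^{2} + \frac{8}{3} \cdot 11\right) - 73\right) - 30641} = \frac{4191}{- 18 \left(\left(-1 + 121 + \frac{88}{3}\right) - 73\right) - 30641} = \frac{4191}{- 18 \left(\frac{448}{3} - 73\right) - 30641} = \frac{4191}{\left(-18\right) \frac{229}{3} - 30641} = \frac{4191}{-1374 - 30641} = \frac{4191}{-32015} = 4191 \left(- \frac{1}{32015}\right) = - \frac{4191}{32015}$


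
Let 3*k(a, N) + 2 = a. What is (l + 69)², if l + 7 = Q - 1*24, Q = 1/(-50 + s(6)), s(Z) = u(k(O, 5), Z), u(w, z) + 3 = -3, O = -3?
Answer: 4524129/3136 ≈ 1442.6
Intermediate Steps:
k(a, N) = -⅔ + a/3
u(w, z) = -6 (u(w, z) = -3 - 3 = -6)
s(Z) = -6
Q = -1/56 (Q = 1/(-50 - 6) = 1/(-56) = -1/56 ≈ -0.017857)
l = -1737/56 (l = -7 + (-1/56 - 1*24) = -7 + (-1/56 - 24) = -7 - 1345/56 = -1737/56 ≈ -31.018)
(l + 69)² = (-1737/56 + 69)² = (2127/56)² = 4524129/3136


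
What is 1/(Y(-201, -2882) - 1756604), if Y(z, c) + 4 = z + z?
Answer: -1/1757010 ≈ -5.6915e-7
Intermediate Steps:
Y(z, c) = -4 + 2*z (Y(z, c) = -4 + (z + z) = -4 + 2*z)
1/(Y(-201, -2882) - 1756604) = 1/((-4 + 2*(-201)) - 1756604) = 1/((-4 - 402) - 1756604) = 1/(-406 - 1756604) = 1/(-1757010) = -1/1757010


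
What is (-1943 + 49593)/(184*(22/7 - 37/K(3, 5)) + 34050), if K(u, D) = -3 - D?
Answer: 66710/49671 ≈ 1.3430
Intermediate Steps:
(-1943 + 49593)/(184*(22/7 - 37/K(3, 5)) + 34050) = (-1943 + 49593)/(184*(22/7 - 37/(-3 - 1*5)) + 34050) = 47650/(184*(22*(1/7) - 37/(-3 - 5)) + 34050) = 47650/(184*(22/7 - 37/(-8)) + 34050) = 47650/(184*(22/7 - 37*(-1/8)) + 34050) = 47650/(184*(22/7 + 37/8) + 34050) = 47650/(184*(435/56) + 34050) = 47650/(10005/7 + 34050) = 47650/(248355/7) = 47650*(7/248355) = 66710/49671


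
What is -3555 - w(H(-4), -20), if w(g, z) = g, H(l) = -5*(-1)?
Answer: -3560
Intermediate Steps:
H(l) = 5
-3555 - w(H(-4), -20) = -3555 - 1*5 = -3555 - 5 = -3560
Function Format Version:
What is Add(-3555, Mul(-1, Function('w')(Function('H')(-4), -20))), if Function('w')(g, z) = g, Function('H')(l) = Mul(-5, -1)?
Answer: -3560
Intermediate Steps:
Function('H')(l) = 5
Add(-3555, Mul(-1, Function('w')(Function('H')(-4), -20))) = Add(-3555, Mul(-1, 5)) = Add(-3555, -5) = -3560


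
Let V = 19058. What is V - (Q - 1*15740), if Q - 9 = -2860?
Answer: 37649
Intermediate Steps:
Q = -2851 (Q = 9 - 2860 = -2851)
V - (Q - 1*15740) = 19058 - (-2851 - 1*15740) = 19058 - (-2851 - 15740) = 19058 - 1*(-18591) = 19058 + 18591 = 37649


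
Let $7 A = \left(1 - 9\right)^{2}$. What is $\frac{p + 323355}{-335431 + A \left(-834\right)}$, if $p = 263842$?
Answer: $- \frac{4110379}{2401393} \approx -1.7117$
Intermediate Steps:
$A = \frac{64}{7}$ ($A = \frac{\left(1 - 9\right)^{2}}{7} = \frac{\left(-8\right)^{2}}{7} = \frac{1}{7} \cdot 64 = \frac{64}{7} \approx 9.1429$)
$\frac{p + 323355}{-335431 + A \left(-834\right)} = \frac{263842 + 323355}{-335431 + \frac{64}{7} \left(-834\right)} = \frac{587197}{-335431 - \frac{53376}{7}} = \frac{587197}{- \frac{2401393}{7}} = 587197 \left(- \frac{7}{2401393}\right) = - \frac{4110379}{2401393}$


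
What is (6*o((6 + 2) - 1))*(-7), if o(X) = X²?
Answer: -2058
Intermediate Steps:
(6*o((6 + 2) - 1))*(-7) = (6*((6 + 2) - 1)²)*(-7) = (6*(8 - 1)²)*(-7) = (6*7²)*(-7) = (6*49)*(-7) = 294*(-7) = -2058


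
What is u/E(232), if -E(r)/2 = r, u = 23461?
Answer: -809/16 ≈ -50.563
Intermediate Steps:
E(r) = -2*r
u/E(232) = 23461/((-2*232)) = 23461/(-464) = 23461*(-1/464) = -809/16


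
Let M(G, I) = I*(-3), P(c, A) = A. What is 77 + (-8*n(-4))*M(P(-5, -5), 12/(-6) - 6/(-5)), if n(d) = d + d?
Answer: 1153/5 ≈ 230.60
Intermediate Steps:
M(G, I) = -3*I
n(d) = 2*d
77 + (-8*n(-4))*M(P(-5, -5), 12/(-6) - 6/(-5)) = 77 + (-16*(-4))*(-3*(12/(-6) - 6/(-5))) = 77 + (-8*(-8))*(-3*(12*(-1/6) - 6*(-1/5))) = 77 + 64*(-3*(-2 + 6/5)) = 77 + 64*(-3*(-4/5)) = 77 + 64*(12/5) = 77 + 768/5 = 1153/5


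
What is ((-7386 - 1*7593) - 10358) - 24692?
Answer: -50029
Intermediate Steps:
((-7386 - 1*7593) - 10358) - 24692 = ((-7386 - 7593) - 10358) - 24692 = (-14979 - 10358) - 24692 = -25337 - 24692 = -50029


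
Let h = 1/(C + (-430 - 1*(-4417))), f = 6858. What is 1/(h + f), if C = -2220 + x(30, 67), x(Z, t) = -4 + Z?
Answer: 1793/12296395 ≈ 0.00014582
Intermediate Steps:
C = -2194 (C = -2220 + (-4 + 30) = -2220 + 26 = -2194)
h = 1/1793 (h = 1/(-2194 + (-430 - 1*(-4417))) = 1/(-2194 + (-430 + 4417)) = 1/(-2194 + 3987) = 1/1793 ≈ 0.00055772)
1/(h + f) = 1/(1/1793 + 6858) = 1/(12296395/1793) = 1793/12296395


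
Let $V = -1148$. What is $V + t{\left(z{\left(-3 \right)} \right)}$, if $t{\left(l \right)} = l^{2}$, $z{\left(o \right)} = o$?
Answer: $-1139$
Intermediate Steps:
$V + t{\left(z{\left(-3 \right)} \right)} = -1148 + \left(-3\right)^{2} = -1148 + 9 = -1139$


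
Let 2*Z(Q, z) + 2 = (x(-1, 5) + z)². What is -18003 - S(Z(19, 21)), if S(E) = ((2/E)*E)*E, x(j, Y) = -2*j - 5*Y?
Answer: -18005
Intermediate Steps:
x(j, Y) = -5*Y - 2*j
Z(Q, z) = -1 + (-23 + z)²/2 (Z(Q, z) = -1 + ((-5*5 - 2*(-1)) + z)²/2 = -1 + ((-25 + 2) + z)²/2 = -1 + (-23 + z)²/2)
S(E) = 2*E
-18003 - S(Z(19, 21)) = -18003 - 2*(-1 + (-23 + 21)²/2) = -18003 - 2*(-1 + (½)*(-2)²) = -18003 - 2*(-1 + (½)*4) = -18003 - 2*(-1 + 2) = -18003 - 2 = -18005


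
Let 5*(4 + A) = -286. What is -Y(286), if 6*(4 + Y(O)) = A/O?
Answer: 5771/1430 ≈ 4.0357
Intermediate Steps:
A = -306/5 (A = -4 + (⅕)*(-286) = -4 - 286/5 = -306/5 ≈ -61.200)
Y(O) = -4 - 51/(5*O) (Y(O) = -4 + (-306/(5*O))/6 = -4 - 51/(5*O))
-Y(286) = -(-4 - 51/5/286) = -(-4 - 51/5*1/286) = -(-4 - 51/1430) = -1*(-5771/1430) = 5771/1430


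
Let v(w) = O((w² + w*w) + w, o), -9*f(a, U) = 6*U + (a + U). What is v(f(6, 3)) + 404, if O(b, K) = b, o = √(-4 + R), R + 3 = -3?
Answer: 419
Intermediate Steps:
R = -6 (R = -3 - 3 = -6)
o = I*√10 (o = √(-4 - 6) = √(-10) = I*√10 ≈ 3.1623*I)
f(a, U) = -7*U/9 - a/9 (f(a, U) = -(6*U + (a + U))/9 = -(6*U + (U + a))/9 = -(a + 7*U)/9 = -7*U/9 - a/9)
v(w) = w + 2*w² (v(w) = (w² + w*w) + w = (w² + w²) + w = 2*w² + w = w + 2*w²)
v(f(6, 3)) + 404 = (-7/9*3 - ⅑*6)*(1 + 2*(-7/9*3 - ⅑*6)) + 404 = (-7/3 - ⅔)*(1 + 2*(-7/3 - ⅔)) + 404 = -3*(1 + 2*(-3)) + 404 = -3*(1 - 6) + 404 = -3*(-5) + 404 = 15 + 404 = 419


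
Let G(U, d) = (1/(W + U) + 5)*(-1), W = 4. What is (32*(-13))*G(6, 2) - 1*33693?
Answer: -157857/5 ≈ -31571.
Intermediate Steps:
G(U, d) = -5 - 1/(4 + U) (G(U, d) = (1/(4 + U) + 5)*(-1) = (5 + 1/(4 + U))*(-1) = -5 - 1/(4 + U))
(32*(-13))*G(6, 2) - 1*33693 = (32*(-13))*((-21 - 5*6)/(4 + 6)) - 1*33693 = -416*(-21 - 30)/10 - 33693 = -208*(-51)/5 - 33693 = -416*(-51/10) - 33693 = 10608/5 - 33693 = -157857/5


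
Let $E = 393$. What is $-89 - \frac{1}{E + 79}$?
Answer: $- \frac{42009}{472} \approx -89.002$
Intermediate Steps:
$-89 - \frac{1}{E + 79} = -89 - \frac{1}{393 + 79} = -89 - \frac{1}{472} = - \frac{42009}{472}$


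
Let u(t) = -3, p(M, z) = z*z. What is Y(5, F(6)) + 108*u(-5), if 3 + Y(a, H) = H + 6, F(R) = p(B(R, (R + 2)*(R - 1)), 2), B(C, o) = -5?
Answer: -317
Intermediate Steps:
p(M, z) = z²
F(R) = 4 (F(R) = 2² = 4)
Y(a, H) = 3 + H (Y(a, H) = -3 + (H + 6) = -3 + (6 + H) = 3 + H)
Y(5, F(6)) + 108*u(-5) = (3 + 4) + 108*(-3) = 7 - 324 = -317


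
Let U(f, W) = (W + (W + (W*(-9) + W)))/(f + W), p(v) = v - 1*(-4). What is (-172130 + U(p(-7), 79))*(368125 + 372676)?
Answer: -4845710462777/38 ≈ -1.2752e+11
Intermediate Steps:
p(v) = 4 + v (p(v) = v + 4 = 4 + v)
U(f, W) = -6*W/(W + f) (U(f, W) = (W + (W + (-9*W + W)))/(W + f) = (W + (W - 8*W))/(W + f) = (W - 7*W)/(W + f) = (-6*W)/(W + f) = -6*W/(W + f))
(-172130 + U(p(-7), 79))*(368125 + 372676) = (-172130 - 6*79/(79 + (4 - 7)))*(368125 + 372676) = (-172130 - 6*79/(79 - 3))*740801 = (-172130 - 6*79/76)*740801 = (-172130 - 6*79*1/76)*740801 = (-172130 - 237/38)*740801 = -6541177/38*740801 = -4845710462777/38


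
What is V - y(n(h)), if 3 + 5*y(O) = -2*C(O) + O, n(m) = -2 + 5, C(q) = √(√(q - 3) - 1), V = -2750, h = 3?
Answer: -2750 + 2*I/5 ≈ -2750.0 + 0.4*I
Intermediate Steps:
C(q) = √(-1 + √(-3 + q)) (C(q) = √(√(-3 + q) - 1) = √(-1 + √(-3 + q)))
n(m) = 3
y(O) = -⅗ - 2*√(-1 + √(-3 + O))/5 + O/5 (y(O) = -⅗ + (-2*√(-1 + √(-3 + O)) + O)/5 = -⅗ + (O - 2*√(-1 + √(-3 + O)))/5 = -⅗ + (-2*√(-1 + √(-3 + O))/5 + O/5) = -⅗ - 2*√(-1 + √(-3 + O))/5 + O/5)
V - y(n(h)) = -2750 - (-⅗ - 2*√(-1 + √(-3 + 3))/5 + (⅕)*3) = -2750 - (-⅗ - 2*√(-1 + √0)/5 + ⅗) = -2750 - (-⅗ - 2*√(-1 + 0)/5 + ⅗) = -2750 - (-⅗ - 2*I/5 + ⅗) = -2750 - (-2)*I/5 = -2750 + 2*I/5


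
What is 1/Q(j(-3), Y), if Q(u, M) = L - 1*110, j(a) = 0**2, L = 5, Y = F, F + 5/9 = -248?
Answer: -1/105 ≈ -0.0095238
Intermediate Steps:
F = -2237/9 (F = -5/9 - 248 = -2237/9 ≈ -248.56)
Y = -2237/9 ≈ -248.56
j(a) = 0
Q(u, M) = -105 (Q(u, M) = 5 - 1*110 = 5 - 110 = -105)
1/Q(j(-3), Y) = 1/(-105) = -1/105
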